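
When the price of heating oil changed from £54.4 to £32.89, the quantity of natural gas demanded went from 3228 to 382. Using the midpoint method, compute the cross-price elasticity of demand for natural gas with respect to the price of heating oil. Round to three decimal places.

3.199

%ΔQ_x = (382 − 3228)/[(3228+382)/2] = -2846/1805 ≈ -1.5767.
%ΔP_y = (32.89 − 54.4)/[(54.4+32.89)/2] ≈ -0.4928.
E_xy = -1.5767/-0.4928 ≈ 3.199.
E_xy > 0, so natural gas and heating oil are substitutes.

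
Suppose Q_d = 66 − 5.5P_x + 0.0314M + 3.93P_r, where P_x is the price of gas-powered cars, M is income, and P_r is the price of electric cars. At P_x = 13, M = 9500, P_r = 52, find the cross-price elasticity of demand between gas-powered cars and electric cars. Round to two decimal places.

First evaluate Q_d: 66 − 5.5(13) + 0.0314(9500) + 3.93(52) = 66 − 71.5 + 298.3 + 204.36 = 497.16.
∂Q_d/∂P_r = +3.93, so E_xy = 3.93·(52/497.16) ≈ 0.41.
E_xy > 0: the goods are substitutes.

0.41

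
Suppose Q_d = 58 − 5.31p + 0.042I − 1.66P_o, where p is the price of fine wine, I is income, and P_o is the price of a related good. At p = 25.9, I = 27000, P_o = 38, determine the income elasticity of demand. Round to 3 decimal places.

First evaluate Q_d: 58 − 5.31(25.9) + 0.042(27000) − 1.66(38) = 58 − 137.529 + 1134 − 63.08 = 991.391.
∂Q_d/∂I = +0.042, so E_I = 0.042·(27000/991.391) ≈ 1.144.
E_I > 1: normal good (luxury).

1.144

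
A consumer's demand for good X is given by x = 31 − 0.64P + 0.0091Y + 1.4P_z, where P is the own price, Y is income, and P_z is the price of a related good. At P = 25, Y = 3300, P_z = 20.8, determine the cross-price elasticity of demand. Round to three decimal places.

0.393

x = 31 − 0.64(25) + 0.0091(3300) + 1.4(20.8) = 31 − 16 + 30.03 + 29.12 = 74.15.
∂x/∂P_z = +1.4, so E_xy = 1.4·(20.8/74.15) ≈ 0.393.
E_xy > 0: the goods are substitutes.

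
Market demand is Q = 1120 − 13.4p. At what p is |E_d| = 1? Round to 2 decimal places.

For linear demand Q = a − bp, E = −bp/(a − bp). |E| = 1 ⇒ bp = a − bp ⇒ p = a/(2b).
p = 1120/(2·13.4) ≈ 41.79.

41.79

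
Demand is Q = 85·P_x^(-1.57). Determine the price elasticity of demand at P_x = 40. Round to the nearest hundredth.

-1.57

For a Cobb–Douglas (constant-elasticity) form Q = A·P_x^α·…, the elasticity with respect to P_x equals the exponent α at every point.
Here the exponent on P_x is -1.57, so the price elasticity of demand is -1.57.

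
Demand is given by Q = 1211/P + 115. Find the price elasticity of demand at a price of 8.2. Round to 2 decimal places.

-0.56

At P = 8.2, Q = 262.6829.
dQ/dP = −1211/P² = −18.0101.
Point elasticity E = (dQ/dP)·(P/Q) = -18.0101 × 8.2/262.6829 ≈ -0.56.
|E| < 1, so demand is inelastic at this price.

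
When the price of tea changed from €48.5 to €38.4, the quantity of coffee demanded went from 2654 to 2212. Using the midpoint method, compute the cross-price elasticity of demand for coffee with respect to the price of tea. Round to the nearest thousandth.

%ΔQ_x = (2212 − 2654)/[(2654+2212)/2] = -442/2433 ≈ -0.1817.
%ΔP_y = (38.4 − 48.5)/[(48.5+38.4)/2] ≈ -0.2325.
E_xy = -0.1817/-0.2325 ≈ 0.782.
E_xy > 0, so coffee and tea are substitutes.

0.782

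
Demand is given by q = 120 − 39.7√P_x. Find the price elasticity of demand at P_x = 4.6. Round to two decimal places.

At P_x = 4.6, q = 34.853.
dq/dP_x = −39.7/(2√P_x) = −39.7/(2·2.1448).
Point elasticity E = (dq/dP_x)·(P_x/q) = -9.2551 × 4.6/34.853 ≈ -1.22.
|E| > 1, so demand is elastic at this price.

-1.22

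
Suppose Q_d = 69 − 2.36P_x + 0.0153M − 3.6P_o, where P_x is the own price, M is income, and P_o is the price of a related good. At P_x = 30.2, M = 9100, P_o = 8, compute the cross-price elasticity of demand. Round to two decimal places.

First evaluate Q_d: 69 − 2.36(30.2) + 0.0153(9100) − 3.6(8) = 69 − 71.272 + 139.23 − 28.8 = 108.158.
∂Q_d/∂P_o = −3.6, so E_xy = -3.6·(8/108.158) ≈ -0.27.
E_xy < 0: the goods are complements.

-0.27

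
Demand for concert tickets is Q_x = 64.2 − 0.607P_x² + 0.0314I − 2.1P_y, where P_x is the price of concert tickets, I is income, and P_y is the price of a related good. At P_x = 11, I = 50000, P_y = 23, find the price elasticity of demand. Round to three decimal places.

-0.097

Q_x = 64.2 − 0.607(11)² + 0.0314(50000) − 2.1(23) = 64.2 − 73.447 + 1570 − 48.3 = 1512.453.
∂Q_x/∂P_x = −2·0.607·P_x = -13.354, so E_p = -13.354·(11/1512.453) ≈ -0.097.
|E_p| < 1: demand is inelastic.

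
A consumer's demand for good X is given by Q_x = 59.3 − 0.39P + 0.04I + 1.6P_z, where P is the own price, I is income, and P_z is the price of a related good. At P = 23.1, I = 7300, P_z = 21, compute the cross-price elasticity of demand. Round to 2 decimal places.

0.09

Q_x = 59.3 − 0.39(23.1) + 0.04(7300) + 1.6(21) = 59.3 − 9.009 + 292 + 33.6 = 375.891.
∂Q_x/∂P_z = +1.6, so E_xy = 1.6·(21/375.891) ≈ 0.09.
E_xy > 0: the goods are substitutes.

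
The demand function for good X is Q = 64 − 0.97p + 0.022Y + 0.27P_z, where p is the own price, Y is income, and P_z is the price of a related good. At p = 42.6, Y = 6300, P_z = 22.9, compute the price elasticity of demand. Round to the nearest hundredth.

At the given point, Q = 64 − 0.97(42.6) + 0.022(6300) + 0.27(22.9) = 64 − 41.322 + 138.6 + 6.183 = 167.461.
∂Q/∂p = −0.97, so E_p = (−0.97)·(42.6/167.461) ≈ -0.25.
|E_p| < 1: demand is inelastic.

-0.25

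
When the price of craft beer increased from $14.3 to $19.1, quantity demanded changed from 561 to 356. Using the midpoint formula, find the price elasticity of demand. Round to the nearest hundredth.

%Δq = (356 − 561)/[(561 + 356)/2] = -205/458.5 ≈ -0.4471.
%Δp = (19.1 − 14.3)/[(14.3 + 19.1)/2] = 4.8/16.7 ≈ 0.2874.
Arc elasticity E = %Δq/%Δp ≈ -0.4471/0.2874 ≈ -1.56.
|E| > 1: demand is elastic over this range.

-1.56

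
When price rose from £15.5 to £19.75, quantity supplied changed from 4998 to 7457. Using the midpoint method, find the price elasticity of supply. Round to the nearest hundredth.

%ΔQ = (7457 − 4998)/[(4998 + 7457)/2] = 2459/6227.5 ≈ 0.3949.
%Δp = (19.75 − 15.5)/[(15.5 + 19.75)/2] = 4.25/17.625 ≈ 0.2411.
Arc elasticity E = %ΔQ/%Δp ≈ 0.3949/0.2411 ≈ 1.64.
|E| > 1: supply is elastic over this range.

1.64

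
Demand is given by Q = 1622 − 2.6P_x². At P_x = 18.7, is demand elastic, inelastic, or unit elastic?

At P_x = 18.7, Q = 712.806.
dQ/dP_x = −2·2.6·P_x = −97.24.
Point elasticity E = (dQ/dP_x)·(P_x/Q) = -97.24 × 18.7/712.806 ≈ -2.551.
|E| ≈ 2.551 > 1, so demand is elastic.

elastic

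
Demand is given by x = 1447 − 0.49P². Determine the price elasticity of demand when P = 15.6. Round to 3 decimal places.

-0.180

At P = 15.6, x = 1327.7536.
dx/dP = −2·0.49·P = −15.288.
Point elasticity E = (dx/dP)·(P/x) = -15.288 × 15.6/1327.7536 ≈ -0.180.
|E| < 1, so demand is inelastic at this price.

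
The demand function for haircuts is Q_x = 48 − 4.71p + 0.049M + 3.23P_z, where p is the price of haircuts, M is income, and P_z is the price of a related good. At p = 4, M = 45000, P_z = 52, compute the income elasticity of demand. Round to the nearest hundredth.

0.92

Evaluating quantity at (p, M, P_z) gives Q_x = 48 − 4.71(4) + 0.049(45000) + 3.23(52) = 48 − 18.84 + 2205 + 167.96 = 2402.12.
∂Q_x/∂M = +0.049, so E_I = 0.049·(45000/2402.12) ≈ 0.92.
E_I ∈ (0,1): normal good (necessity).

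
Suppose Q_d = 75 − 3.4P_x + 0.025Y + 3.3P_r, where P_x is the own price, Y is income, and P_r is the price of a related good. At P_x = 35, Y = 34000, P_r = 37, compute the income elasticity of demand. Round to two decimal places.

Evaluating quantity at (P_x, Y, P_r) gives Q_d = 75 − 3.4(35) + 0.025(34000) + 3.3(37) = 75 − 119 + 850 + 122.1 = 928.1.
∂Q_d/∂Y = +0.025, so E_I = 0.025·(34000/928.1) ≈ 0.92.
E_I ∈ (0,1): normal good (necessity).

0.92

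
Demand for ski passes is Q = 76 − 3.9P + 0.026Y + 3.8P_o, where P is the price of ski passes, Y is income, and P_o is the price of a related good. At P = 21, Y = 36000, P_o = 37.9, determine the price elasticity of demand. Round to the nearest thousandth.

Q = 76 − 3.9(21) + 0.026(36000) + 3.8(37.9) = 76 − 81.9 + 936 + 144.02 = 1074.12.
∂Q/∂P = −3.9, so E_p = (−3.9)·(21/1074.12) ≈ -0.076.
|E_p| < 1: demand is inelastic.

-0.076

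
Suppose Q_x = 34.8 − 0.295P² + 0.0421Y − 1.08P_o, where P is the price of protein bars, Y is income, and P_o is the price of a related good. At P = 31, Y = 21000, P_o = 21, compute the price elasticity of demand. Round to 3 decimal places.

At the given point, Q_x = 34.8 − 0.295(31)² + 0.0421(21000) − 1.08(21) = 34.8 − 283.495 + 884.1 − 22.68 = 612.725.
∂Q_x/∂P = −2·0.295·P = -18.29, so E_p = -18.29·(31/612.725) ≈ -0.925.
|E_p| < 1: demand is inelastic.

-0.925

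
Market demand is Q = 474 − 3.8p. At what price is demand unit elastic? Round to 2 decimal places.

For linear demand Q = a − bp, E = −bp/(a − bp). |E| = 1 ⇒ bp = a − bp ⇒ p = a/(2b).
p = 474/(2·3.8) ≈ 62.37.

62.37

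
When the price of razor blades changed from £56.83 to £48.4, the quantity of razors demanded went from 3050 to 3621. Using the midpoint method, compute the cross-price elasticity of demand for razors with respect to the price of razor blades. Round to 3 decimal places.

-1.068

%ΔQ_x = (3621 − 3050)/[(3050+3621)/2] = 571/3335.5 ≈ 0.1712.
%ΔP_y = (48.4 − 56.83)/[(56.83+48.4)/2] ≈ -0.1602.
E_xy = 0.1712/-0.1602 ≈ -1.068.
E_xy < 0, so razors and razor blades are complements.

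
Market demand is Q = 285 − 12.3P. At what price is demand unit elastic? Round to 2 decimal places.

For linear demand Q = a − bP, E = −bP/(a − bP). |E| = 1 ⇒ bP = a − bP ⇒ P = a/(2b).
P = 285/(2·12.3) ≈ 11.59.

11.59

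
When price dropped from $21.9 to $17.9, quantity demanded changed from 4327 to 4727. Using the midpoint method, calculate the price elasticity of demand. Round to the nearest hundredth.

%ΔQ = (4727 − 4327)/[(4327 + 4727)/2] = 400/4527 ≈ 0.0884.
%ΔP = (17.9 − 21.9)/[(21.9 + 17.9)/2] = -4/19.9 ≈ -0.2010.
Arc elasticity E = %ΔQ/%ΔP ≈ 0.0884/-0.2010 ≈ -0.44.
|E| < 1: demand is inelastic over this range.

-0.44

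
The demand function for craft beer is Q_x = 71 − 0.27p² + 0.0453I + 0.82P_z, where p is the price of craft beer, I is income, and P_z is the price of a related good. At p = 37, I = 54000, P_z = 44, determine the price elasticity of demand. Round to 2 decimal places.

-0.34

Q_x = 71 − 0.27(37)² + 0.0453(54000) + 0.82(44) = 71 − 369.63 + 2446.2 + 36.08 = 2183.65.
∂Q_x/∂p = −2·0.27·p = -19.98, so E_p = -19.98·(37/2183.65) ≈ -0.34.
|E_p| < 1: demand is inelastic.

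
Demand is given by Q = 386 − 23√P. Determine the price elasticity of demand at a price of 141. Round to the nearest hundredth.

-1.21

At P = 141, Q = 112.8901.
dQ/dP = −23/(2√P) = −23/(2·11.8743).
Point elasticity E = (dQ/dP)·(P/Q) = -0.9685 × 141/112.8901 ≈ -1.21.
|E| > 1, so demand is elastic at this price.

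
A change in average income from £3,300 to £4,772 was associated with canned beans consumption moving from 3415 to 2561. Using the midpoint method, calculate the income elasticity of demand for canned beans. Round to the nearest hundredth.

-0.78

%ΔQ = (2561 − 3415)/[(3415+2561)/2] = -854/2988 ≈ -0.2858.
%ΔI = (4,772 − 3,300)/[(3,300+4,772)/2] = 1472/4036 ≈ 0.3647.
E_I = %ΔQ/%ΔI ≈ -0.78.
E_I < 0: inferior good.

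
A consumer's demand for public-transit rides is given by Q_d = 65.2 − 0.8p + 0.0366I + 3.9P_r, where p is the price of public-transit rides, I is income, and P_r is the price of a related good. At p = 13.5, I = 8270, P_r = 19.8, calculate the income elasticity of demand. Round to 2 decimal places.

0.70

First evaluate Q_d: 65.2 − 0.8(13.5) + 0.0366(8270) + 3.9(19.8) = 65.2 − 10.8 + 302.682 + 77.22 = 434.302.
∂Q_d/∂I = +0.0366, so E_I = 0.0366·(8270/434.302) ≈ 0.70.
E_I ∈ (0,1): normal good (necessity).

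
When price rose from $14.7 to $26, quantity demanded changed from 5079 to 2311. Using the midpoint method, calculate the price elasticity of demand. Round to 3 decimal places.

-1.349

%ΔQ = (2311 − 5079)/[(5079 + 2311)/2] = -2768/3695 ≈ -0.7491.
%Δp = (26 − 14.7)/[(14.7 + 26)/2] = 11.3/20.35 ≈ 0.5553.
Arc elasticity E = %ΔQ/%Δp ≈ -0.7491/0.5553 ≈ -1.349.
|E| > 1: demand is elastic over this range.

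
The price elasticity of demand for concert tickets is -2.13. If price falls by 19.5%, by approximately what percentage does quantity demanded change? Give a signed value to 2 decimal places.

%ΔQ ≈ E × %ΔP = (-2.13) × (-19.5%) ≈ 41.54%.

41.54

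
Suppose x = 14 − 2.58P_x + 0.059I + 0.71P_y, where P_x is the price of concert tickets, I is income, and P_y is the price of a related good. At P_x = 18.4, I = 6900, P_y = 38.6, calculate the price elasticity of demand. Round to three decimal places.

Substituting, x = 14 − 2.58(18.4) + 0.059(6900) + 0.71(38.6) = 14 − 47.472 + 407.1 + 27.406 = 401.034.
∂x/∂P_x = −2.58, so E_p = (−2.58)·(18.4/401.034) ≈ -0.118.
|E_p| < 1: demand is inelastic.

-0.118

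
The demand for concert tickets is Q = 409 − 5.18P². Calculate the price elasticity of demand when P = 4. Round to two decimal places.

-0.51

At P = 4, Q = 326.12.
dQ/dP = −2·5.18·P = −41.44.
Point elasticity E = (dQ/dP)·(P/Q) = -41.44 × 4/326.12 ≈ -0.51.
|E| < 1, so demand is inelastic at this price.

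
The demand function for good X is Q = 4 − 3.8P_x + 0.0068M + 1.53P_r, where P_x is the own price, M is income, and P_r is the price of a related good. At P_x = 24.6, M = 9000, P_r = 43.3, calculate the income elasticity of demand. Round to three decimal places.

Substituting, Q = 4 − 3.8(24.6) + 0.0068(9000) + 1.53(43.3) = 4 − 93.48 + 61.2 + 66.249 = 37.969.
∂Q/∂M = +0.0068, so E_I = 0.0068·(9000/37.969) ≈ 1.612.
E_I > 1: normal good (luxury).

1.612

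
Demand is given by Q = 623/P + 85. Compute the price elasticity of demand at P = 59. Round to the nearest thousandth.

At P = 59, Q = 95.5593.
dQ/dP = −623/P² = −0.179.
Point elasticity E = (dQ/dP)·(P/Q) = -0.179 × 59/95.5593 ≈ -0.111.
|E| < 1, so demand is inelastic at this price.

-0.111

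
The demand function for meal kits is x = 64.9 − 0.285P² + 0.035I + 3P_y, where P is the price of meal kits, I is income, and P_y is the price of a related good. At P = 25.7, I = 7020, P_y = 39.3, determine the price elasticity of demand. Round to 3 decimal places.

Substituting, x = 64.9 − 0.285(25.7)² + 0.035(7020) + 3(39.3) = 64.9 − 188.2397 + 245.7 + 117.9 = 240.2604.
∂x/∂P = −2·0.285·P = -14.649, so E_p = -14.649·(25.7/240.2604) ≈ -1.567.
|E_p| > 1: demand is elastic.

-1.567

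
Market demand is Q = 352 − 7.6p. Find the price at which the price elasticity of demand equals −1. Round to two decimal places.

For linear demand Q = a − bp, E = −bp/(a − bp). |E| = 1 ⇒ bp = a − bp ⇒ p = a/(2b).
p = 352/(2·7.6) ≈ 23.16.

23.16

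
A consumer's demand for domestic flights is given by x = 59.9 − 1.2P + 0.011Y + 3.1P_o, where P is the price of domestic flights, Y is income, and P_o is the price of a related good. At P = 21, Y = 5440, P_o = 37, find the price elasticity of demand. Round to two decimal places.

x = 59.9 − 1.2(21) + 0.011(5440) + 3.1(37) = 59.9 − 25.2 + 59.84 + 114.7 = 209.24.
∂x/∂P = −1.2, so E_p = (−1.2)·(21/209.24) ≈ -0.12.
|E_p| < 1: demand is inelastic.

-0.12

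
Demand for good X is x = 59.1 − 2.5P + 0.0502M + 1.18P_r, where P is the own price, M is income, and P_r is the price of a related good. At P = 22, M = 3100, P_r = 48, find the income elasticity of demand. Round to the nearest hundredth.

0.72

First evaluate x: 59.1 − 2.5(22) + 0.0502(3100) + 1.18(48) = 59.1 − 55 + 155.62 + 56.64 = 216.36.
∂x/∂M = +0.0502, so E_I = 0.0502·(3100/216.36) ≈ 0.72.
E_I ∈ (0,1): normal good (necessity).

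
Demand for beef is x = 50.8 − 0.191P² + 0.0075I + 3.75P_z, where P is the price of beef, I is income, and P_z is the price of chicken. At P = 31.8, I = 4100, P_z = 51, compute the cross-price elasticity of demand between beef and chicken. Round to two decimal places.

2.40

Substituting, x = 50.8 − 0.191(31.8)² + 0.0075(4100) + 3.75(51) = 50.8 − 193.1468 + 30.75 + 191.25 = 79.6532.
∂x/∂P_z = +3.75, so E_xy = 3.75·(51/79.6532) ≈ 2.40.
E_xy > 0: the goods are substitutes.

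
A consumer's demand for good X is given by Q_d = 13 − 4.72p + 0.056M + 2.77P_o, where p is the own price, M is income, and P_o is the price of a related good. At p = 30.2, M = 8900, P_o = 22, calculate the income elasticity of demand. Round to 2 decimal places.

1.16

At the given point, Q_d = 13 − 4.72(30.2) + 0.056(8900) + 2.77(22) = 13 − 142.544 + 498.4 + 60.94 = 429.796.
∂Q_d/∂M = +0.056, so E_I = 0.056·(8900/429.796) ≈ 1.16.
E_I > 1: normal good (luxury).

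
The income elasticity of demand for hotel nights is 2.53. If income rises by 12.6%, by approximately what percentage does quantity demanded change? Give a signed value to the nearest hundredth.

%ΔQ ≈ E × %ΔI = (2.53) × (12.6%) ≈ 31.88%.

31.88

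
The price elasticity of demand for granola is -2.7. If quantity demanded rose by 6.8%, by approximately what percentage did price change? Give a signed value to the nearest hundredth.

%ΔQ ≈ E × %ΔP ⇒ %ΔP = %ΔQ / E = (6.8%)/(-2.7) ≈ -2.52%.

-2.52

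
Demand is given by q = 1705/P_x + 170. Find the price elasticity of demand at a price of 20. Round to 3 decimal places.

At P_x = 20, q = 255.25.
dq/dP_x = −1705/P_x² = −4.2625.
Point elasticity E = (dq/dP_x)·(P_x/q) = -4.2625 × 20/255.25 ≈ -0.334.
|E| < 1, so demand is inelastic at this price.

-0.334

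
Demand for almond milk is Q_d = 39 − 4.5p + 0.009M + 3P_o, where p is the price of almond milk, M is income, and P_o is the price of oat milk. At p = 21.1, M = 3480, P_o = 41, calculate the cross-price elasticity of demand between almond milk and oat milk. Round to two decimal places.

1.25

At the given point, Q_d = 39 − 4.5(21.1) + 0.009(3480) + 3(41) = 39 − 94.95 + 31.32 + 123 = 98.37.
∂Q_d/∂P_o = +3, so E_xy = 3·(41/98.37) ≈ 1.25.
E_xy > 0: the goods are substitutes.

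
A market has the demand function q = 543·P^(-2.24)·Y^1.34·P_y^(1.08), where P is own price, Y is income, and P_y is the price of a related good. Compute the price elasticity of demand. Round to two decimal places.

-2.24

For a Cobb–Douglas (constant-elasticity) form q = A·P^α·…, the elasticity with respect to P equals the exponent α at every point.
Here the exponent on P is -2.24, so the price elasticity of demand is -2.24.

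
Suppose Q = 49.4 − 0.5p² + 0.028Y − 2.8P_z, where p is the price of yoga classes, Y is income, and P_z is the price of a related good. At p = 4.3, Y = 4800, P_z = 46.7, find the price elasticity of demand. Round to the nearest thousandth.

Q = 49.4 − 0.5(4.3)² + 0.028(4800) − 2.8(46.7) = 49.4 − 9.245 + 134.4 − 130.76 = 43.795.
∂Q/∂p = −2·0.5·p = -4.3, so E_p = -4.3·(4.3/43.795) ≈ -0.422.
|E_p| < 1: demand is inelastic.

-0.422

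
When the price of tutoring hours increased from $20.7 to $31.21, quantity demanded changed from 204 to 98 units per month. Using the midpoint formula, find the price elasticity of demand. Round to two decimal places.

-1.73

%ΔQ = (98 − 204)/[(204 + 98)/2] = -106/151 ≈ -0.7020.
%Δp = (31.21 − 20.7)/[(20.7 + 31.21)/2] = 10.51/25.955 ≈ 0.4049.
Arc elasticity E = %ΔQ/%Δp ≈ -0.7020/0.4049 ≈ -1.73.
|E| > 1: demand is elastic over this range.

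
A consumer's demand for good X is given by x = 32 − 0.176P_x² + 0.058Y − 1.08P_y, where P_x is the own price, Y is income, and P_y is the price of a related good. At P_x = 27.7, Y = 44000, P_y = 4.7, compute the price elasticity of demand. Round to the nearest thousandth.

x = 32 − 0.176(27.7)² + 0.058(44000) − 1.08(4.7) = 32 − 135.043 + 2552 − 5.076 = 2443.881.
∂x/∂P_x = −2·0.176·P_x = -9.7504, so E_p = -9.7504·(27.7/2443.881) ≈ -0.111.
|E_p| < 1: demand is inelastic.

-0.111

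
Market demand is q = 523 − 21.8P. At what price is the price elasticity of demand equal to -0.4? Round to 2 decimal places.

6.85

Set −bP/(a − bP) = −0.4 ⇒ bP = 0.4(a − bP) ⇒ bP(1+0.4) = 0.4·a.
P = 0.4·523/(21.8·1.4) ≈ 6.85.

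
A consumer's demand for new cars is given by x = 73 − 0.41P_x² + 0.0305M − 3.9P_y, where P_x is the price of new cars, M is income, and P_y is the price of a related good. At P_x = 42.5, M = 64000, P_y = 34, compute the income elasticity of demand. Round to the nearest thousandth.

Evaluating quantity at (P_x, M, P_y) gives x = 73 − 0.41(42.5)² + 0.0305(64000) − 3.9(34) = 73 − 740.5625 + 1952 − 132.6 = 1151.8375.
∂x/∂M = +0.0305, so E_I = 0.0305·(64000/1151.8375) ≈ 1.695.
E_I > 1: normal good (luxury).

1.695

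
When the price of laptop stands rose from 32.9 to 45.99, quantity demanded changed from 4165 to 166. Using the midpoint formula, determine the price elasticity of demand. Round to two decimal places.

-5.56

%Δq = (166 − 4165)/[(4165 + 166)/2] = -3999/2165.5 ≈ -1.8467.
%ΔP = (45.99 − 32.9)/[(32.9 + 45.99)/2] = 13.09/39.445 ≈ 0.3319.
Arc elasticity E = %Δq/%ΔP ≈ -1.8467/0.3319 ≈ -5.56.
|E| > 1: demand is elastic over this range.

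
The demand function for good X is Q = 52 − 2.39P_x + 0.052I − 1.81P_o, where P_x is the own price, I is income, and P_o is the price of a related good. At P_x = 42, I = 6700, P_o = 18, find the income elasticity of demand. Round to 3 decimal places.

At the given point, Q = 52 − 2.39(42) + 0.052(6700) − 1.81(18) = 52 − 100.38 + 348.4 − 32.58 = 267.44.
∂Q/∂I = +0.052, so E_I = 0.052·(6700/267.44) ≈ 1.303.
E_I > 1: normal good (luxury).

1.303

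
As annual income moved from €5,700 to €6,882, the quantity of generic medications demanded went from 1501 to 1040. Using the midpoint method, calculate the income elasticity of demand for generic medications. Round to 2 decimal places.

%ΔQ = (1040 − 1501)/[(1501+1040)/2] = -461/1270.5 ≈ -0.3628.
%ΔI = (6,882 − 5,700)/[(5,700+6,882)/2] = 1182/6291 ≈ 0.1879.
E_I = %ΔQ/%ΔI ≈ -1.93.
E_I < 0: inferior good.

-1.93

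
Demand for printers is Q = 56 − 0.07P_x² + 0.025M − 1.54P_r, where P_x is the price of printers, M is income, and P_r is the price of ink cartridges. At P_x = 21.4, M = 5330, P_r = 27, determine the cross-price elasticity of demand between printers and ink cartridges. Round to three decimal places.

At the given point, Q = 56 − 0.07(21.4)² + 0.025(5330) − 1.54(27) = 56 − 32.0572 + 133.25 − 41.58 = 115.6128.
∂Q/∂P_r = −1.54, so E_xy = -1.54·(27/115.6128) ≈ -0.360.
E_xy < 0: the goods are complements.

-0.360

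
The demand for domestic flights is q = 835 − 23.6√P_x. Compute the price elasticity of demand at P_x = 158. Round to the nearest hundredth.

At P_x = 158, q = 538.3526.
dq/dP_x = −23.6/(2√P_x) = −23.6/(2·12.5698).
Point elasticity E = (dq/dP_x)·(P_x/q) = -0.9388 × 158/538.3526 ≈ -0.28.
|E| < 1, so demand is inelastic at this price.

-0.28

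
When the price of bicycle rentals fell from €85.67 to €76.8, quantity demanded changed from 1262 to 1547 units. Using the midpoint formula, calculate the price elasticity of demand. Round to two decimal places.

-1.86

%ΔQ = (1547 − 1262)/[(1262 + 1547)/2] = 285/1404.5 ≈ 0.2029.
%Δp = (76.8 − 85.67)/[(85.67 + 76.8)/2] = -8.87/81.235 ≈ -0.1092.
Arc elasticity E = %ΔQ/%Δp ≈ 0.2029/-0.1092 ≈ -1.86.
|E| > 1: demand is elastic over this range.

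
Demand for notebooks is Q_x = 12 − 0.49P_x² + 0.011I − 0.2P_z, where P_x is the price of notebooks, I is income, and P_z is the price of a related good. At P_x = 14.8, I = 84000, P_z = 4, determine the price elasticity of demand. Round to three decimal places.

Evaluating quantity at (P_x, I, P_z) gives Q_x = 12 − 0.49(14.8)² + 0.011(84000) − 0.2(4) = 12 − 107.3296 + 924 − 0.8 = 827.8704.
∂Q_x/∂P_x = −2·0.49·P_x = -14.504, so E_p = -14.504·(14.8/827.8704) ≈ -0.259.
|E_p| < 1: demand is inelastic.

-0.259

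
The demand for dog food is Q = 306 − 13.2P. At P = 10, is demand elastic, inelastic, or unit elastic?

inelastic

At P = 10, Q = 174.
dQ/dP = −13.2.
Point elasticity E = (dQ/dP)·(P/Q) = -13.2 × 10/174 ≈ -0.759.
|E| ≈ 0.759 < 1, so demand is inelastic.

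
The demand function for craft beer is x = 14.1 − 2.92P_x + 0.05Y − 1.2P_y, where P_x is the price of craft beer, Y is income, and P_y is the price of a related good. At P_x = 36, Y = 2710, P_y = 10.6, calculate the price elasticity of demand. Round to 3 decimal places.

-3.310

Evaluating quantity at (P_x, Y, P_y) gives x = 14.1 − 2.92(36) + 0.05(2710) − 1.2(10.6) = 14.1 − 105.12 + 135.5 − 12.72 = 31.76.
∂x/∂P_x = −2.92, so E_p = (−2.92)·(36/31.76) ≈ -3.310.
|E_p| > 1: demand is elastic.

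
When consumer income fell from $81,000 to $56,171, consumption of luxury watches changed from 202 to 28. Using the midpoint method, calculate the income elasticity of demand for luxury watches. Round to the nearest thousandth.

4.180

%ΔQ = (28 − 202)/[(202+28)/2] = -174/115 ≈ -1.5130.
%ΔI = (56,171 − 81,000)/[(81,000+56,171)/2] = -24829/68585.5 ≈ -0.3620.
E_I = %ΔQ/%ΔI ≈ 4.180.
E_I > 1: normal good (luxury).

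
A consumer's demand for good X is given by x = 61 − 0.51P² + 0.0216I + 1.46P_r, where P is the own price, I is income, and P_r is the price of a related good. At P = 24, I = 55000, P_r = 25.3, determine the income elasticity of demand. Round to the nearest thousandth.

First evaluate x: 61 − 0.51(24)² + 0.0216(55000) + 1.46(25.3) = 61 − 293.76 + 1188 + 36.938 = 992.178.
∂x/∂I = +0.0216, so E_I = 0.0216·(55000/992.178) ≈ 1.197.
E_I > 1: normal good (luxury).

1.197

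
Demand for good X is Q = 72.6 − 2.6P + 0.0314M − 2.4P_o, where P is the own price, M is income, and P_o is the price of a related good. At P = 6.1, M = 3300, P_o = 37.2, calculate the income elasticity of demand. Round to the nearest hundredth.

1.46

Q = 72.6 − 2.6(6.1) + 0.0314(3300) − 2.4(37.2) = 72.6 − 15.86 + 103.62 − 89.28 = 71.08.
∂Q/∂M = +0.0314, so E_I = 0.0314·(3300/71.08) ≈ 1.46.
E_I > 1: normal good (luxury).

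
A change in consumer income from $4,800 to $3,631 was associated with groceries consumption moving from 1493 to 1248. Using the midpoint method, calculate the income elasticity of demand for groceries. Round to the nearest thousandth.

0.645

%ΔQ = (1248 − 1493)/[(1493+1248)/2] = -245/1370.5 ≈ -0.1788.
%ΔI = (3,631 − 4,800)/[(4,800+3,631)/2] = -1169/4215.5 ≈ -0.2773.
E_I = %ΔQ/%ΔI ≈ 0.645.
E_I ∈ (0,1): normal good (necessity).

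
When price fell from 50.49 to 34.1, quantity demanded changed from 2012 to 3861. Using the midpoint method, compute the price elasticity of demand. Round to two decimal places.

%ΔQ = (3861 − 2012)/[(2012 + 3861)/2] = 1849/2936.5 ≈ 0.6297.
%ΔP = (34.1 − 50.49)/[(50.49 + 34.1)/2] = -16.39/42.295 ≈ -0.3875.
Arc elasticity E = %ΔQ/%ΔP ≈ 0.6297/-0.3875 ≈ -1.62.
|E| > 1: demand is elastic over this range.

-1.62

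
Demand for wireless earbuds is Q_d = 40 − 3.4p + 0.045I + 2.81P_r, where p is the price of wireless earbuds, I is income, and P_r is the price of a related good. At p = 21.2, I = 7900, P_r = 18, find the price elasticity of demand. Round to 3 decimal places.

First evaluate Q_d: 40 − 3.4(21.2) + 0.045(7900) + 2.81(18) = 40 − 72.08 + 355.5 + 50.58 = 374.
∂Q_d/∂p = −3.4, so E_p = (−3.4)·(21.2/374) ≈ -0.193.
|E_p| < 1: demand is inelastic.

-0.193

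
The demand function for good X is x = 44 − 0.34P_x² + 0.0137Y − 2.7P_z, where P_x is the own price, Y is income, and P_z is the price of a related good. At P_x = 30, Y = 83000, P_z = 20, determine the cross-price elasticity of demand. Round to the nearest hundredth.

-0.07

Substituting, x = 44 − 0.34(30)² + 0.0137(83000) − 2.7(20) = 44 − 306 + 1137.1 − 54 = 821.1.
∂x/∂P_z = −2.7, so E_xy = -2.7·(20/821.1) ≈ -0.07.
E_xy < 0: the goods are complements.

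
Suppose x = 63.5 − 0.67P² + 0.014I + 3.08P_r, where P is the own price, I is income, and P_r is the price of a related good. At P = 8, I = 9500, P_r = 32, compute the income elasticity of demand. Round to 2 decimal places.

x = 63.5 − 0.67(8)² + 0.014(9500) + 3.08(32) = 63.5 − 42.88 + 133 + 98.56 = 252.18.
∂x/∂I = +0.014, so E_I = 0.014·(9500/252.18) ≈ 0.53.
E_I ∈ (0,1): normal good (necessity).

0.53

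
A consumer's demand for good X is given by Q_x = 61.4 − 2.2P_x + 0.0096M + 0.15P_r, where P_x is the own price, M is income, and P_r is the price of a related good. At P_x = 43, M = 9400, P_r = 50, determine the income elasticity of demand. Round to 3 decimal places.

1.398

Q_x = 61.4 − 2.2(43) + 0.0096(9400) + 0.15(50) = 61.4 − 94.6 + 90.24 + 7.5 = 64.54.
∂Q_x/∂M = +0.0096, so E_I = 0.0096·(9400/64.54) ≈ 1.398.
E_I > 1: normal good (luxury).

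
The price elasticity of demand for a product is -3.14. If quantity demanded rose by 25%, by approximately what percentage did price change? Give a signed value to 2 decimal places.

%ΔQ ≈ E × %ΔP ⇒ %ΔP = %ΔQ / E = (25%)/(-3.14) ≈ -7.96%.

-7.96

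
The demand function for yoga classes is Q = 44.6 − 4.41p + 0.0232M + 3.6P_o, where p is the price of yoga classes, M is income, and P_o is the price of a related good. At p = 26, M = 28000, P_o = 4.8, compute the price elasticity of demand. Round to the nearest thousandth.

-0.192

First evaluate Q: 44.6 − 4.41(26) + 0.0232(28000) + 3.6(4.8) = 44.6 − 114.66 + 649.6 + 17.28 = 596.82.
∂Q/∂p = −4.41, so E_p = (−4.41)·(26/596.82) ≈ -0.192.
|E_p| < 1: demand is inelastic.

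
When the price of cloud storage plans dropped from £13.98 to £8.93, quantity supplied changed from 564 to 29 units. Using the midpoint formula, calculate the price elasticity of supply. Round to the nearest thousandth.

4.093

%Δq = (29 − 564)/[(564 + 29)/2] = -535/296.5 ≈ -1.8044.
%ΔP = (8.93 − 13.98)/[(13.98 + 8.93)/2] = -5.05/11.455 ≈ -0.4409.
Arc elasticity E = %Δq/%ΔP ≈ -1.8044/-0.4409 ≈ 4.093.
|E| > 1: supply is elastic over this range.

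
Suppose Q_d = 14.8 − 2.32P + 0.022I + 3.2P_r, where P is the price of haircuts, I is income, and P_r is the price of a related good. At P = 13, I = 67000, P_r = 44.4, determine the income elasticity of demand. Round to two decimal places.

0.92

Evaluating quantity at (P, I, P_r) gives Q_d = 14.8 − 2.32(13) + 0.022(67000) + 3.2(44.4) = 14.8 − 30.16 + 1474 + 142.08 = 1600.72.
∂Q_d/∂I = +0.022, so E_I = 0.022·(67000/1600.72) ≈ 0.92.
E_I ∈ (0,1): normal good (necessity).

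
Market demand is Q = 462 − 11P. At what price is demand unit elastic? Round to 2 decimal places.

21.00

For linear demand Q = a − bP, E = −bP/(a − bP). |E| = 1 ⇒ bP = a − bP ⇒ P = a/(2b).
P = 462/(2·11) = 21.00.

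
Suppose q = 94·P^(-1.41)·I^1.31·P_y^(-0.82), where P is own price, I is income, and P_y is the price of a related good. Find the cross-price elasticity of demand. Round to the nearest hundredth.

-0.82

For a Cobb–Douglas (constant-elasticity) form q = A·P_y^α·…, the elasticity with respect to P_y equals the exponent α at every point.
Here the exponent on P_y is -0.82, so the cross-price elasticity of demand is -0.82.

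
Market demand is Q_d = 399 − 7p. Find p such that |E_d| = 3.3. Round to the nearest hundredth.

Set −bp/(a − bp) = −3.3 ⇒ bp = 3.3(a − bp) ⇒ bp(1+3.3) = 3.3·a.
p = 3.3·399/(7·4.3) ≈ 43.74.

43.74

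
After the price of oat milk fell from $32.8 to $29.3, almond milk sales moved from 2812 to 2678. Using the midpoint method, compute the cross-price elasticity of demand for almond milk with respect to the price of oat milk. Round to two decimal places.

%ΔQ_x = (2678 − 2812)/[(2812+2678)/2] = -134/2745 ≈ -0.0488.
%ΔP_y = (29.3 − 32.8)/[(32.8+29.3)/2] ≈ -0.1127.
E_xy = -0.0488/-0.1127 ≈ 0.43.
E_xy > 0, so almond milk and oat milk are substitutes.

0.43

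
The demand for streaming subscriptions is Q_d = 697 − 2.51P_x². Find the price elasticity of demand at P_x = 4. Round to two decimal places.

At P_x = 4, Q_d = 656.84.
dQ_d/dP_x = −2·2.51·P_x = −20.08.
Point elasticity E = (dQ_d/dP_x)·(P_x/Q_d) = -20.08 × 4/656.84 ≈ -0.12.
|E| < 1, so demand is inelastic at this price.

-0.12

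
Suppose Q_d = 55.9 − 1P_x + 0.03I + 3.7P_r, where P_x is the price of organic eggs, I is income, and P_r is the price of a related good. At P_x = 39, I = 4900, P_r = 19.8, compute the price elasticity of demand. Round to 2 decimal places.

-0.16

First evaluate Q_d: 55.9 − 1(39) + 0.03(4900) + 3.7(19.8) = 55.9 − 39 + 147 + 73.26 = 237.16.
∂Q_d/∂P_x = −1, so E_p = (−1)·(39/237.16) ≈ -0.16.
|E_p| < 1: demand is inelastic.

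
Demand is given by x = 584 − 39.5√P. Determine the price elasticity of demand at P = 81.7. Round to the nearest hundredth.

-0.79

At P = 81.7, x = 226.9672.
dx/dP = −39.5/(2√P) = −39.5/(2·9.0388).
Point elasticity E = (dx/dP)·(P/x) = -2.185 × 81.7/226.9672 ≈ -0.79.
|E| < 1, so demand is inelastic at this price.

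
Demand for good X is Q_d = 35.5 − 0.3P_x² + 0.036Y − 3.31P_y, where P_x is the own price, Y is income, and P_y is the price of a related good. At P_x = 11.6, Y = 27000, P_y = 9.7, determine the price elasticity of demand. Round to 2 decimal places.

At the given point, Q_d = 35.5 − 0.3(11.6)² + 0.036(27000) − 3.31(9.7) = 35.5 − 40.368 + 972 − 32.107 = 935.025.
∂Q_d/∂P_x = −2·0.3·P_x = -6.96, so E_p = -6.96·(11.6/935.025) ≈ -0.09.
|E_p| < 1: demand is inelastic.

-0.09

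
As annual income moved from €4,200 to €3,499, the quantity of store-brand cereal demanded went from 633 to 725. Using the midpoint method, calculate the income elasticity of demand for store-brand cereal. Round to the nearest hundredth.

%ΔQ = (725 − 633)/[(633+725)/2] = 92/679 ≈ 0.1355.
%ΔY = (3,499 − 4,200)/[(4,200+3,499)/2] = -701/3849.5 ≈ -0.1821.
E_I = %ΔQ/%ΔY ≈ -0.74.
E_I < 0: inferior good.

-0.74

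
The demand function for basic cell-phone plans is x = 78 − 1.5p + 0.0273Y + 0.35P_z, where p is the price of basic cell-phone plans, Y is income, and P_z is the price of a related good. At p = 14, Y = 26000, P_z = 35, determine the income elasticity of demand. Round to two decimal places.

0.91

x = 78 − 1.5(14) + 0.0273(26000) + 0.35(35) = 78 − 21 + 709.8 + 12.25 = 779.05.
∂x/∂Y = +0.0273, so E_I = 0.0273·(26000/779.05) ≈ 0.91.
E_I ∈ (0,1): normal good (necessity).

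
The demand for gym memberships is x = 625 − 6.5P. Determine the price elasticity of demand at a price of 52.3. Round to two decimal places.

At P = 52.3, x = 285.05.
dx/dP = −6.5.
Point elasticity E = (dx/dP)·(P/x) = -6.5 × 52.3/285.05 ≈ -1.19.
|E| > 1, so demand is elastic at this price.

-1.19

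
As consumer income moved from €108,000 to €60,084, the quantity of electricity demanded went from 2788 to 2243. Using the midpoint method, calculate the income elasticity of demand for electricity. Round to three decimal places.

%ΔQ = (2243 − 2788)/[(2788+2243)/2] = -545/2515.5 ≈ -0.2167.
%ΔM = (60,084 − 108,000)/[(108,000+60,084)/2] = -47916/84042 ≈ -0.5701.
E_I = %ΔQ/%ΔM ≈ 0.380.
E_I ∈ (0,1): normal good (necessity).

0.380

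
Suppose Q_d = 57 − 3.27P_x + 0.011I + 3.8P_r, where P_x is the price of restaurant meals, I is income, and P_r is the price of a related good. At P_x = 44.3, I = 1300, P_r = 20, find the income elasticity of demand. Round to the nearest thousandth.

First evaluate Q_d: 57 − 3.27(44.3) + 0.011(1300) + 3.8(20) = 57 − 144.861 + 14.3 + 76 = 2.439.
∂Q_d/∂I = +0.011, so E_I = 0.011·(1300/2.439) ≈ 5.863.
E_I > 1: normal good (luxury).

5.863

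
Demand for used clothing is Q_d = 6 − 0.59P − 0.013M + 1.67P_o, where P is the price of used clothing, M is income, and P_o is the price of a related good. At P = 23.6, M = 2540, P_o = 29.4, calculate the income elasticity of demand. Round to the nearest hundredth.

-4.05

At the given point, Q_d = 6 − 0.59(23.6) − 0.013(2540) + 1.67(29.4) = 6 − 13.924 − 33.02 + 49.098 = 8.154.
∂Q_d/∂M = −0.013, so E_I = -0.013·(2540/8.154) ≈ -4.05.
E_I < 0: inferior good.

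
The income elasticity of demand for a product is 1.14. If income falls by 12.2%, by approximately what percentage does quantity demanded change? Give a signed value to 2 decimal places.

%ΔQ ≈ E × %ΔI = (1.14) × (-12.2%) ≈ -13.91%.

-13.91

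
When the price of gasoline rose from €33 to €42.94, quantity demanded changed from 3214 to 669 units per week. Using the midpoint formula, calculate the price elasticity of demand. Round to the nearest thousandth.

%ΔQ = (669 − 3214)/[(3214 + 669)/2] = -2545/1941.5 ≈ -1.3108.
%ΔP = (42.94 − 33)/[(33 + 42.94)/2] = 9.94/37.97 ≈ 0.2618.
Arc elasticity E = %ΔQ/%ΔP ≈ -1.3108/0.2618 ≈ -5.007.
|E| > 1: demand is elastic over this range.

-5.007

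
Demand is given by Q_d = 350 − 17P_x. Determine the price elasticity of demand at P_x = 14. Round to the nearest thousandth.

At P_x = 14, Q_d = 112.
dQ_d/dP_x = −17.
Point elasticity E = (dQ_d/dP_x)·(P_x/Q_d) = -17 × 14/112 ≈ -2.125.
|E| > 1, so demand is elastic at this price.

-2.125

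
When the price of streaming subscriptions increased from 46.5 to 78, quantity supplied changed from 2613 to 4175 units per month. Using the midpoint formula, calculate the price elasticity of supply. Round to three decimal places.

%ΔQ = (4175 − 2613)/[(2613 + 4175)/2] = 1562/3394 ≈ 0.4602.
%ΔP = (78 − 46.5)/[(46.5 + 78)/2] = 31.5/62.25 ≈ 0.5060.
Arc elasticity E = %ΔQ/%ΔP ≈ 0.4602/0.5060 ≈ 0.909.
|E| < 1: supply is inelastic over this range.

0.909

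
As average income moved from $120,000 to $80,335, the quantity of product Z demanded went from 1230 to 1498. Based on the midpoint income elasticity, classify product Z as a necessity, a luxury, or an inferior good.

inferior

%ΔQ = (1498 − 1230)/[(1230+1498)/2] = 268/1364 ≈ 0.1965.
%ΔM = (80,335 − 120,000)/[(120,000+80,335)/2] = -39665/100167.5 ≈ -0.3960.
E_I = %ΔQ/%ΔM ≈ -0.496.
E_I < 0: inferior good.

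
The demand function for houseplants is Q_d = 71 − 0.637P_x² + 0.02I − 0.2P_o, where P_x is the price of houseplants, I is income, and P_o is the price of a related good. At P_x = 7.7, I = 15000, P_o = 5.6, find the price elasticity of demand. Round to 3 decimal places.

Q_d = 71 − 0.637(7.7)² + 0.02(15000) − 0.2(5.6) = 71 − 37.7677 + 300 − 1.12 = 332.1123.
∂Q_d/∂P_x = −2·0.637·P_x = -9.8098, so E_p = -9.8098·(7.7/332.1123) ≈ -0.227.
|E_p| < 1: demand is inelastic.

-0.227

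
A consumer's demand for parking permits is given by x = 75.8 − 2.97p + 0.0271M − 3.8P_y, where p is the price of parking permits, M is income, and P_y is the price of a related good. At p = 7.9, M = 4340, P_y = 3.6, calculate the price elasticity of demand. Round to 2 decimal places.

Substituting, x = 75.8 − 2.97(7.9) + 0.0271(4340) − 3.8(3.6) = 75.8 − 23.463 + 117.614 − 13.68 = 156.271.
∂x/∂p = −2.97, so E_p = (−2.97)·(7.9/156.271) ≈ -0.15.
|E_p| < 1: demand is inelastic.

-0.15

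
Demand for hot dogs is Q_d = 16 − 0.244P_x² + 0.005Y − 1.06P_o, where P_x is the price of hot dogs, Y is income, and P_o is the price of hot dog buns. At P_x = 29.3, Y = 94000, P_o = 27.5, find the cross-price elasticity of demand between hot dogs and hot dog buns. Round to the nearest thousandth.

Q_d = 16 − 0.244(29.3)² + 0.005(94000) − 1.06(27.5) = 16 − 209.4716 + 470 − 29.15 = 247.3784.
∂Q_d/∂P_o = −1.06, so E_xy = -1.06·(27.5/247.3784) ≈ -0.118.
E_xy < 0: the goods are complements.

-0.118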